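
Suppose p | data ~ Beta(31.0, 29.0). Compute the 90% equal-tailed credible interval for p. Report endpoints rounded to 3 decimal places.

Posterior: Beta(31.0, 29.0).
Equal-tailed 90% interval: the 0.05 and 0.95 quantiles of Beta(31.0, 29.0).
Posterior mean ≈ 0.517, SD ≈ 0.064; a Normal approximation gives roughly [0.411, 0.622].
Exact: F⁻¹(0.05) = 0.411; F⁻¹(0.95) = 0.622.

[0.411, 0.622]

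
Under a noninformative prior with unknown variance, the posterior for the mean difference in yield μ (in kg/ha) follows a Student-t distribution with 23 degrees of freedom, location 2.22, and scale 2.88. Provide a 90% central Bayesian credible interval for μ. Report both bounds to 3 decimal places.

[-2.716, 7.156]

The t_23 distribution is symmetric; the 90% interval is 2.22 ± t·2.88 with t_{0.95,23} = 1.714.
Half-width: 1.714 × 2.88 = 4.936.
2.22 − 4.936 = -2.716; 2.22 + 4.936 = 7.156.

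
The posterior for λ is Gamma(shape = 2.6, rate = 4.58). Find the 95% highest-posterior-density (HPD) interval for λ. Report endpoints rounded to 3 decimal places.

The posterior is unimodal and skewed, so the HPD interval has equal density at both endpoints and is the shortest 95% interval.
Solving f(0.038) = f(1.257) with F(1.257) − F(0.038) = 0.95 gives [0.038, 1.257].
For comparison, the equal-tailed interval is [0.099, 1.437]; the HPD is narrower and shifted toward the mode.

[0.038, 1.257]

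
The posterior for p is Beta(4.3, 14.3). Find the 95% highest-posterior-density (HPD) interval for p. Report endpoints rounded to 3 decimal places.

[0.061, 0.418]

The posterior is unimodal and skewed, so the HPD interval has equal density at both endpoints and is the shortest 95% interval.
Solving f(0.061) = f(0.418) with F(0.418) − F(0.061) = 0.95 gives [0.061, 0.418].
For comparison, the equal-tailed interval is [0.075, 0.441]; the HPD is narrower and shifted toward the mode.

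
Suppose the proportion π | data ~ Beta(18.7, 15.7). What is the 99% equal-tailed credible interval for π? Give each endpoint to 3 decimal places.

Posterior: Beta(18.7, 15.7).
Equal-tailed 99% interval: the 0.005 and 0.995 quantiles of Beta(18.7, 15.7).
Posterior mean ≈ 0.544, SD ≈ 0.084; a Normal approximation gives roughly [0.328, 0.759].
Exact: F⁻¹(0.005) = 0.329; F⁻¹(0.995) = 0.749.

[0.329, 0.749]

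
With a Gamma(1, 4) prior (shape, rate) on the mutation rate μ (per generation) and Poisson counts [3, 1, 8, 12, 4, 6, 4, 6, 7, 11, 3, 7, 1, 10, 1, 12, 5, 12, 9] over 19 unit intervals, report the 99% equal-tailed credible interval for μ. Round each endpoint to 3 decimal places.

Posterior: Gamma(1+122, 4+19) = Gamma(123, 23) (shape, rate).
Equal-tailed 99% interval: Gamma(123, 23) quantiles at 0.005 and 0.995.
Posterior mean ≈ 5.348, SD ≈ 0.482; a Normal approximation gives roughly [4.106, 6.590].
Exact: lower = 4.187; upper = 6.671.

[4.187, 6.671]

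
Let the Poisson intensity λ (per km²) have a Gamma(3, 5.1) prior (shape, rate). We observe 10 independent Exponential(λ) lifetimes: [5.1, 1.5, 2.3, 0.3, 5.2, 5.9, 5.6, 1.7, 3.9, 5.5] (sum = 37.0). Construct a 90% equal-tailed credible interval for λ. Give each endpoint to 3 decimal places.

[0.183, 0.462]

Posterior: Gamma(3+10, 5.1+37.0) = Gamma(13, 42.1) (shape, rate).
Equal-tailed 90% interval: Gamma(13, 42.1) quantiles at 0.05 and 0.95.
Posterior mean ≈ 0.309, SD ≈ 0.086; a Normal approximation gives roughly [0.168, 0.450].
Exact: lower = 0.183; upper = 0.462.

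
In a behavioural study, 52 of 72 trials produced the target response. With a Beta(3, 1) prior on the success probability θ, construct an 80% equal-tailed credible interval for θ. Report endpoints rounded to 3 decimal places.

[0.657, 0.788]

Posterior: Beta(3+52, 1+20) = Beta(55, 21).
Equal-tailed 80% interval: the 0.1 and 0.9 quantiles of Beta(55, 21).
Posterior mean ≈ 0.724, SD ≈ 0.051; a Normal approximation gives roughly [0.658, 0.789].
Exact: F⁻¹(0.1) = 0.657; F⁻¹(0.9) = 0.788.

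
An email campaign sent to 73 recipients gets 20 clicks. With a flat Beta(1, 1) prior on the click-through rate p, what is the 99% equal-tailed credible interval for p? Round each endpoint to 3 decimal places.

[0.160, 0.422]

Posterior: Beta(1+20, 1+53) = Beta(21, 54).
Equal-tailed 99% interval: the 0.005 and 0.995 quantiles of Beta(21, 54).
Posterior mean ≈ 0.280, SD ≈ 0.052; a Normal approximation gives roughly [0.147, 0.413].
Exact: F⁻¹(0.005) = 0.160; F⁻¹(0.995) = 0.422.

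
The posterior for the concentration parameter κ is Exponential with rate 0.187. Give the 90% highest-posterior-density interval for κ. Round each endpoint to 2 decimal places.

[0.00, 12.31]

The exponential density is strictly decreasing on [0, ∞), so the HPD interval is anchored at 0: [0, q] with P(κ ≤ q) = 0.90.
q = −ln(1 − 0.90) / 0.187 = 2.3026 / 0.187 = 12.31.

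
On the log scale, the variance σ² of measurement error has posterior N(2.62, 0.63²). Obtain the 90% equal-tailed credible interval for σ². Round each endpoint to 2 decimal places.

On the log scale the 90% interval is 2.62 ± 1.645 × 0.63 = [1.5837, 3.6563].
Exponentiate: [e^1.5837, e^3.6563] = [4.87, 38.72].

[4.87, 38.72]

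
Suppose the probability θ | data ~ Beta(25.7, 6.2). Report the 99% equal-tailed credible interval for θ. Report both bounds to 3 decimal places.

Posterior: Beta(25.7, 6.2).
Equal-tailed 99% interval: the 0.005 and 0.995 quantiles of Beta(25.7, 6.2).
Posterior mean ≈ 0.806, SD ≈ 0.069; a Normal approximation gives roughly [0.628, 0.983].
Exact: F⁻¹(0.005) = 0.598; F⁻¹(0.995) = 0.944.

[0.598, 0.944]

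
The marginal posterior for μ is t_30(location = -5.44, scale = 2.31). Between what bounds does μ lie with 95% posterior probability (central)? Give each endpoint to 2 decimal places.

[-10.16, -0.72]

The t_30 distribution is symmetric; the 95% interval is -5.44 ± t·2.31 with t_{0.975,30} = 2.042.
Half-width: 2.042 × 2.31 = 4.72.
-5.44 − 4.72 = -10.16; -5.44 + 4.72 = -0.72.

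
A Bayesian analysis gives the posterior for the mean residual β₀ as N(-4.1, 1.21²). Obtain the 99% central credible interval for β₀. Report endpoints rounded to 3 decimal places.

[-7.217, -0.983]

The posterior is symmetric, so the 99% equal-tailed interval is β₀ = -4.1 ± z·1.21 with z = 2.576.
Half-width: 2.576 × 1.21 = 3.117.
-4.1 − 3.117 = -7.217; -4.1 + 3.117 = -0.983.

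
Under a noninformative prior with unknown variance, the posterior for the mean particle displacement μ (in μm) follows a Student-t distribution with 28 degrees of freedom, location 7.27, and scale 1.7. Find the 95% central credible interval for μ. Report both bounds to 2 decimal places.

The t_28 distribution is symmetric; the 95% interval is 7.27 ± t·1.7 with t_{0.975,28} = 2.048.
Half-width: 2.048 × 1.7 = 3.48.
7.27 − 3.48 = 3.79; 7.27 + 3.48 = 10.75.

[3.79, 10.75]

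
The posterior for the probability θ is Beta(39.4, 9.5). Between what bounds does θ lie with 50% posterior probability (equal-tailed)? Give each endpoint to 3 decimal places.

[0.770, 0.846]

Posterior: Beta(39.4, 9.5).
Equal-tailed 50% interval: the 0.25 and 0.75 quantiles of Beta(39.4, 9.5).
Posterior mean ≈ 0.806, SD ≈ 0.056; a Normal approximation gives roughly [0.768, 0.844].
Exact: F⁻¹(0.25) = 0.770; F⁻¹(0.75) = 0.846.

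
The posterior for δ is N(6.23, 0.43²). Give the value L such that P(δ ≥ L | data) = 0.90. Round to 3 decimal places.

Need L with P(δ ≥ L) = 0.90: L = 6.23 − z_{0.1}·0.43.
z = 1.282; L = 6.23 − 1.282 × 0.43 = 5.679.

5.679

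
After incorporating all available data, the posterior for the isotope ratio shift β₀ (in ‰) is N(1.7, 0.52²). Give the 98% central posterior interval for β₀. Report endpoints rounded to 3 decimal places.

The posterior is symmetric, so the 98% equal-tailed interval is β₀ = 1.7 ± z·0.52 with z = 2.326.
Half-width: 2.326 × 0.52 = 1.210.
1.7 − 1.210 = 0.490; 1.7 + 1.210 = 2.910.

[0.490, 2.910]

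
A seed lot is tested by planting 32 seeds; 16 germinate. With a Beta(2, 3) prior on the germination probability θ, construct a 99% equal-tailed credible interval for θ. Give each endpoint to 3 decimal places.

Posterior: Beta(2+16, 3+16) = Beta(18, 19).
Equal-tailed 99% interval: the 0.005 and 0.995 quantiles of Beta(18, 19).
Posterior mean ≈ 0.486, SD ≈ 0.081; a Normal approximation gives roughly [0.278, 0.695].
Exact: F⁻¹(0.005) = 0.284; F⁻¹(0.995) = 0.692.

[0.284, 0.692]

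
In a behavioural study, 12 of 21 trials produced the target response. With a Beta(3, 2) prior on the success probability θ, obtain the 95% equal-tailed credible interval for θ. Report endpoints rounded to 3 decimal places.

[0.387, 0.756]

Posterior: Beta(3+12, 2+9) = Beta(15, 11).
Equal-tailed 95% interval: the 0.025 and 0.975 quantiles of Beta(15, 11).
Posterior mean ≈ 0.577, SD ≈ 0.095; a Normal approximation gives roughly [0.391, 0.763].
Exact: F⁻¹(0.025) = 0.387; F⁻¹(0.975) = 0.756.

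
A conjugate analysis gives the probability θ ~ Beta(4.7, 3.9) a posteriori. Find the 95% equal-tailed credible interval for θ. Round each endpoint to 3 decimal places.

[0.231, 0.842]

Posterior: Beta(4.7, 3.9).
Equal-tailed 95% interval: the 0.025 and 0.975 quantiles of Beta(4.7, 3.9).
Posterior mean ≈ 0.547, SD ≈ 0.161; a Normal approximation gives roughly [0.232, 0.861].
Exact: F⁻¹(0.025) = 0.231; F⁻¹(0.975) = 0.842.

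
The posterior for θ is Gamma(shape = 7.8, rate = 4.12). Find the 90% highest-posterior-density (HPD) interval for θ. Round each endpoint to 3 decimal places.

[0.808, 2.939]

The posterior is unimodal and skewed, so the HPD interval has equal density at both endpoints and is the shortest 90% interval.
Solving f(0.808) = f(2.939) with F(2.939) − F(0.808) = 0.90 gives [0.808, 2.939].
For comparison, the equal-tailed interval is [0.932, 3.128]; the HPD is narrower and shifted toward the mode.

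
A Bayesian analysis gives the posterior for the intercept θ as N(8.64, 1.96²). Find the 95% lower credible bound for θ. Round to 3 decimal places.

Need L with P(θ ≥ L) = 0.95: L = 8.64 − z_{0.05}·1.96.
z = 1.645; L = 8.64 − 1.645 × 1.96 = 5.416.

5.416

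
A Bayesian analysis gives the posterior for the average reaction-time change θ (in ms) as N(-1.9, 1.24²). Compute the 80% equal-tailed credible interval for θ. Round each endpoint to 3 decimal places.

[-3.489, -0.311]

The posterior is symmetric, so the 80% equal-tailed interval is θ = -1.9 ± z·1.24 with z = 1.282.
Half-width: 1.282 × 1.24 = 1.589.
-1.9 − 1.589 = -3.489; -1.9 + 1.589 = -0.311.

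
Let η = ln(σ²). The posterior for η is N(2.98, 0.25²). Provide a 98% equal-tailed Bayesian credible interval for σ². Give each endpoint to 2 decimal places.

[11.01, 35.22]

On the log scale the 98% interval is 2.98 ± 2.326 × 0.25 = [2.3984, 3.5616].
Exponentiate: [e^2.3984, e^3.5616] = [11.01, 35.22].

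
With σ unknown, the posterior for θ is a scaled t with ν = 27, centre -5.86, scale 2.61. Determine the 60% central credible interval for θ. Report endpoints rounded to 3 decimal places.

The t_27 distribution is symmetric; the 60% interval is -5.86 ± t·2.61 with t_{0.8,27} = 0.855.
Half-width: 0.855 × 2.61 = 2.232.
-5.86 − 2.232 = -8.092; -5.86 + 2.232 = -3.628.

[-8.092, -3.628]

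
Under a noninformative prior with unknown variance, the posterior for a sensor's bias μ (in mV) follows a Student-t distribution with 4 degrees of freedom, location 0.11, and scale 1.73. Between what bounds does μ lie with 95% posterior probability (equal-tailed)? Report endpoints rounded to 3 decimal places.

The t_4 distribution is symmetric; the 95% interval is 0.11 ± t·1.73 with t_{0.975,4} = 2.776.
Half-width: 2.776 × 1.73 = 4.803.
0.11 − 4.803 = -4.693; 0.11 + 4.803 = 4.913.

[-4.693, 4.913]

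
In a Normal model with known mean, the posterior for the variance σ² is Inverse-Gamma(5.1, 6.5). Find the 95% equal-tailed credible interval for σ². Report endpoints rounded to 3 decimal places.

[0.626, 3.870]

Inverse-Gamma(5.1, 6.5) quantiles: F⁻¹(0.025) and F⁻¹(0.975).
Equivalently, 1/σ² ~ Gamma(5.1, rate = 6.5); invert its 0.975 and 0.025 quantiles.
Posterior mean ≈ 1.585, SD ≈ 0.900; a Normal approximation gives roughly [-0.179, 3.350].
Exact: lower = 0.626; upper = 3.870.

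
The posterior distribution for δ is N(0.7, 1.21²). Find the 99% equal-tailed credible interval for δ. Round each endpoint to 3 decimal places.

The posterior is symmetric, so the 99% equal-tailed interval is δ = 0.7 ± z·1.21 with z = 2.576.
Half-width: 2.576 × 1.21 = 3.117.
0.7 − 3.117 = -2.417; 0.7 + 3.117 = 3.817.

[-2.417, 3.817]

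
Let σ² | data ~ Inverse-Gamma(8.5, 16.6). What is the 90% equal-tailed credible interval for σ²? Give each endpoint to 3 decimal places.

Inverse-Gamma(8.5, 16.6) quantiles: F⁻¹(0.05) and F⁻¹(0.95).
Equivalently, 1/σ² ~ Gamma(8.5, rate = 16.6); invert its 0.95 and 0.05 quantiles.
Posterior mean ≈ 2.213, SD ≈ 0.868; a Normal approximation gives roughly [0.785, 3.641].
Exact: lower = 1.203; upper = 3.829.

[1.203, 3.829]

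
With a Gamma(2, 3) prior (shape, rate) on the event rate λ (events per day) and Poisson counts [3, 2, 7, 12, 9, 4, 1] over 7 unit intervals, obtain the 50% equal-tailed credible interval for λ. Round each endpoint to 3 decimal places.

[3.557, 4.407]

Posterior: Gamma(2+38, 3+7) = Gamma(40, 10) (shape, rate).
Equal-tailed 50% interval: Gamma(40, 10) quantiles at 0.25 and 0.75.
Posterior mean ≈ 4.000, SD ≈ 0.632; a Normal approximation gives roughly [3.573, 4.427].
Exact: lower = 3.557; upper = 4.407.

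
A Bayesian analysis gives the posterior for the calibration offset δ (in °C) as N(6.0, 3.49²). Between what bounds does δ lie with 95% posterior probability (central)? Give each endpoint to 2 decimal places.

The posterior is symmetric, so the 95% equal-tailed interval is δ = 6.0 ± z·3.49 with z = 1.960.
Half-width: 1.960 × 3.49 = 6.84.
6.0 − 6.84 = -0.84; 6.0 + 6.84 = 12.84.

[-0.84, 12.84]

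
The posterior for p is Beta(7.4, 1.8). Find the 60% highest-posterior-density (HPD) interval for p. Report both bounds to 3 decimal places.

[0.770, 0.961]

The posterior is unimodal and skewed, so the HPD interval has equal density at both endpoints and is the shortest 60% interval.
Solving f(0.770) = f(0.961) with F(0.961) − F(0.770) = 0.60 gives [0.770, 0.961].
For comparison, the equal-tailed interval is [0.704, 0.915]; the HPD is narrower and shifted toward the mode.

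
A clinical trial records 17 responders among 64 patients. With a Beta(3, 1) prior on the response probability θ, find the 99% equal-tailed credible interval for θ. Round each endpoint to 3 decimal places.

Posterior: Beta(3+17, 1+47) = Beta(20, 48).
Equal-tailed 99% interval: the 0.005 and 0.995 quantiles of Beta(20, 48).
Posterior mean ≈ 0.294, SD ≈ 0.055; a Normal approximation gives roughly [0.153, 0.435].
Exact: F⁻¹(0.005) = 0.166; F⁻¹(0.995) = 0.445.

[0.166, 0.445]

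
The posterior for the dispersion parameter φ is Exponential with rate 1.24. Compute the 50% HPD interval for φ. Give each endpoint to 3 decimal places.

[0.000, 0.559]

The exponential density is strictly decreasing on [0, ∞), so the HPD interval is anchored at 0: [0, q] with P(φ ≤ q) = 0.50.
q = −ln(1 − 0.50) / 1.24 = 0.6931 / 1.24 = 0.559.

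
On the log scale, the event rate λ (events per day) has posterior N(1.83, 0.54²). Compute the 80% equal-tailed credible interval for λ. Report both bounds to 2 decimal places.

[3.12, 12.45]

On the log scale the 80% interval is 1.83 ± 1.282 × 0.54 = [1.1380, 2.5220].
Exponentiate: [e^1.1380, e^2.5220] = [3.12, 12.45].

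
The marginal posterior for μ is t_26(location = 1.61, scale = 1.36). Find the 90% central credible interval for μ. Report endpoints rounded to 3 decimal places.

The t_26 distribution is symmetric; the 90% interval is 1.61 ± t·1.36 with t_{0.95,26} = 1.706.
Half-width: 1.706 × 1.36 = 2.320.
1.61 − 2.320 = -0.710; 1.61 + 2.320 = 3.930.

[-0.710, 3.930]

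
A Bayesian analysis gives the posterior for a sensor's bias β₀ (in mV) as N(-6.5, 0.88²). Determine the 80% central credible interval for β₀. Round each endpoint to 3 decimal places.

[-7.628, -5.372]

The posterior is symmetric, so the 80% equal-tailed interval is β₀ = -6.5 ± z·0.88 with z = 1.282.
Half-width: 1.282 × 0.88 = 1.128.
-6.5 − 1.128 = -7.628; -6.5 + 1.128 = -5.372.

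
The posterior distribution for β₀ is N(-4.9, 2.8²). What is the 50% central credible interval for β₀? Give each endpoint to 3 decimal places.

[-6.789, -3.011]

The posterior is symmetric, so the 50% equal-tailed interval is β₀ = -4.9 ± z·2.8 with z = 0.674.
Half-width: 0.674 × 2.8 = 1.889.
-4.9 − 1.889 = -6.789; -4.9 + 1.889 = -3.011.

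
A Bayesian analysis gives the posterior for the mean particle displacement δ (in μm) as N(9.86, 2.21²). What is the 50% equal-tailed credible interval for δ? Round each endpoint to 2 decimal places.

[8.37, 11.35]

The posterior is symmetric, so the 50% equal-tailed interval is δ = 9.86 ± z·2.21 with z = 0.674.
Half-width: 0.674 × 2.21 = 1.49.
9.86 − 1.49 = 8.37; 9.86 + 1.49 = 11.35.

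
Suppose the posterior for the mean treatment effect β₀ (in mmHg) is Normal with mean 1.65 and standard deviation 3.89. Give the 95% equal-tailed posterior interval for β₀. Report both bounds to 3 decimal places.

The posterior is symmetric, so the 95% equal-tailed interval is β₀ = 1.65 ± z·3.89 with z = 1.960.
Half-width: 1.960 × 3.89 = 7.624.
1.65 − 7.624 = -5.974; 1.65 + 7.624 = 9.274.

[-5.974, 9.274]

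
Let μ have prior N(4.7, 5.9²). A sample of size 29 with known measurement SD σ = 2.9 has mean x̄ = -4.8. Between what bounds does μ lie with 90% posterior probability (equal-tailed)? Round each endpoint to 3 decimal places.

Posterior precision = 1/5.9² + 29/2.9² = 0.0287 + 3.4483 = 3.4770, so posterior SD = 0.5363.
Posterior mean = (4.7/5.9² + 29·-4.8/2.9²) / 3.4770 = -4.7215.
Interval: -4.7215 ± 1.645 × 0.5363 → [-5.604, -3.839].

[-5.604, -3.839]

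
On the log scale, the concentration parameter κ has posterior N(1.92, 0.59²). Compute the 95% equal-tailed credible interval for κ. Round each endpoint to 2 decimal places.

On the log scale the 95% interval is 1.92 ± 1.960 × 0.59 = [0.7636, 3.0764].
Exponentiate: [e^0.7636, e^3.0764] = [2.15, 21.68].

[2.15, 21.68]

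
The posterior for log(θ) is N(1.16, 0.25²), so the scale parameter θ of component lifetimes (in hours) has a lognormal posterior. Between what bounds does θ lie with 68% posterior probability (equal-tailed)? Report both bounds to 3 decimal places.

On the log scale the 68% interval is 1.16 ± 0.994 × 0.25 = [0.9114, 1.4086].
Exponentiate: [e^0.9114, e^1.4086] = [2.488, 4.090].

[2.488, 4.090]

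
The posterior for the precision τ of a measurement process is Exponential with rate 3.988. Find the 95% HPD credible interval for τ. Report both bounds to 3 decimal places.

The exponential density is strictly decreasing on [0, ∞), so the HPD interval is anchored at 0: [0, q] with P(τ ≤ q) = 0.95.
q = −ln(1 − 0.95) / 3.988 = 2.9957 / 3.988 = 0.751.

[0.000, 0.751]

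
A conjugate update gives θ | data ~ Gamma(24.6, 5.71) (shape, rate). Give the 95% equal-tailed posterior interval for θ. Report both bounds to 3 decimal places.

[2.777, 6.170]

Posterior: Gamma(shape 24.6, rate 5.71).
Equal-tailed 95% interval: Gamma(24.6, 5.71) quantiles at 0.025 and 0.975.
Posterior mean ≈ 4.308, SD ≈ 0.869; a Normal approximation gives roughly [2.606, 6.011].
Exact: lower = 2.777; upper = 6.170.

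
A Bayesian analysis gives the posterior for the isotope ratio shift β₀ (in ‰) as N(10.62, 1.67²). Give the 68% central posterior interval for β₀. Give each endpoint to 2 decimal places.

The posterior is symmetric, so the 68% equal-tailed interval is β₀ = 10.62 ± z·1.67 with z = 0.994.
Half-width: 0.994 × 1.67 = 1.66.
10.62 − 1.66 = 8.96; 10.62 + 1.66 = 12.28.

[8.96, 12.28]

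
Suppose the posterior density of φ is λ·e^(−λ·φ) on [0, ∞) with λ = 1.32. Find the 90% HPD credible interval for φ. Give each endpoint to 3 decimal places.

[0.000, 1.744]

The exponential density is strictly decreasing on [0, ∞), so the HPD interval is anchored at 0: [0, q] with P(φ ≤ q) = 0.90.
q = −ln(1 − 0.90) / 1.32 = 2.3026 / 1.32 = 1.744.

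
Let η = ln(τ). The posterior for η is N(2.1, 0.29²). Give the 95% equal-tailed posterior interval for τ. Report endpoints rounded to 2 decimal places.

[4.63, 14.42]

On the log scale the 95% interval is 2.1 ± 1.960 × 0.29 = [1.5316, 2.6684].
Exponentiate: [e^1.5316, e^2.6684] = [4.63, 14.42].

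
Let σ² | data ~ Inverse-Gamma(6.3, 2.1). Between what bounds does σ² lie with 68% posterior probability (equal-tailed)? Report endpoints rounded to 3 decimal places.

[0.241, 0.543]

Inverse-Gamma(6.3, 2.1) quantiles: F⁻¹(0.16) and F⁻¹(0.84).
Equivalently, 1/σ² ~ Gamma(6.3, rate = 2.1); invert its 0.84 and 0.16 quantiles.
Posterior mean ≈ 0.396, SD ≈ 0.191; a Normal approximation gives roughly [0.206, 0.586].
Exact: lower = 0.241; upper = 0.543.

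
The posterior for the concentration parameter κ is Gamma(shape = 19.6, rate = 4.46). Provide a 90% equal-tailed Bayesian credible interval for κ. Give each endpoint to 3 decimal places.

Posterior: Gamma(shape 19.6, rate 4.46).
Equal-tailed 90% interval: Gamma(19.6, 4.46) quantiles at 0.05 and 0.95.
Posterior mean ≈ 4.395, SD ≈ 0.993; a Normal approximation gives roughly [2.762, 6.027].
Exact: lower = 2.899; upper = 6.145.

[2.899, 6.145]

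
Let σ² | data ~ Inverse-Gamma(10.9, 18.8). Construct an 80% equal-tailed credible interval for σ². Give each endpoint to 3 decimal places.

Inverse-Gamma(10.9, 18.8) quantiles: F⁻¹(0.1) and F⁻¹(0.9).
Equivalently, 1/σ² ~ Gamma(10.9, rate = 18.8); invert its 0.9 and 0.1 quantiles.
Posterior mean ≈ 1.899, SD ≈ 0.637; a Normal approximation gives roughly [1.083, 2.715].
Exact: lower = 1.230; upper = 2.709.

[1.230, 2.709]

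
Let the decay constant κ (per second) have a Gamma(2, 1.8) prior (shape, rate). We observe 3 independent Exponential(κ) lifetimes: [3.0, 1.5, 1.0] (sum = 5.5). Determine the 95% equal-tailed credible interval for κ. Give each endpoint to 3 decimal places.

Posterior: Gamma(2+3, 1.8+5.5) = Gamma(5, 7.3) (shape, rate).
Equal-tailed 95% interval: Gamma(5, 7.3) quantiles at 0.025 and 0.975.
Posterior mean ≈ 0.685, SD ≈ 0.306; a Normal approximation gives roughly [0.085, 1.285].
Exact: lower = 0.222; upper = 1.403.

[0.222, 1.403]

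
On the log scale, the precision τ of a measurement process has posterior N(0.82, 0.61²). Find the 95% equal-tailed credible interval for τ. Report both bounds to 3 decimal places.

[0.687, 7.505]

On the log scale the 95% interval is 0.82 ± 1.960 × 0.61 = [-0.3756, 2.0156].
Exponentiate: [e^-0.3756, e^2.0156] = [0.687, 7.505].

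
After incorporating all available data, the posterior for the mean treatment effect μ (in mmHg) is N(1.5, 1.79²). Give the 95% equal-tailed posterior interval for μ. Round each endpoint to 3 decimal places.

The posterior is symmetric, so the 95% equal-tailed interval is μ = 1.5 ± z·1.79 with z = 1.960.
Half-width: 1.960 × 1.79 = 3.508.
1.5 − 3.508 = -2.008; 1.5 + 3.508 = 5.008.

[-2.008, 5.008]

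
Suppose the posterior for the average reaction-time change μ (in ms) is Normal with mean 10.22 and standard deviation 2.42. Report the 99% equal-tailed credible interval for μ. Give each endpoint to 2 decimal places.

[3.99, 16.45]

The posterior is symmetric, so the 99% equal-tailed interval is μ = 10.22 ± z·2.42 with z = 2.576.
Half-width: 2.576 × 2.42 = 6.23.
10.22 − 6.23 = 3.99; 10.22 + 6.23 = 16.45.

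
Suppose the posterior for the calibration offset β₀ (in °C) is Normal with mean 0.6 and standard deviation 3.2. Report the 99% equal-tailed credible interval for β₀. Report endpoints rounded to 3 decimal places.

The posterior is symmetric, so the 99% equal-tailed interval is β₀ = 0.6 ± z·3.2 with z = 2.576.
Half-width: 2.576 × 3.2 = 8.243.
0.6 − 8.243 = -7.643; 0.6 + 8.243 = 8.843.

[-7.643, 8.843]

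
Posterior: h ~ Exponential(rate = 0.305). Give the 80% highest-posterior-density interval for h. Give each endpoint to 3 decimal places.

The exponential density is strictly decreasing on [0, ∞), so the HPD interval is anchored at 0: [0, q] with P(h ≤ q) = 0.80.
q = −ln(1 − 0.80) / 0.305 = 1.6094 / 0.305 = 5.277.

[0.000, 5.277]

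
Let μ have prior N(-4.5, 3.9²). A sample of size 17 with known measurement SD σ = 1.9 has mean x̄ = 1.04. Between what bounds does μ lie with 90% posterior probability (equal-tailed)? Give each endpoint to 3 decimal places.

Posterior precision = 1/3.9² + 17/1.9² = 0.0657 + 4.7091 = 4.7749, so posterior SD = 0.4576.
Posterior mean = (-4.5/3.9² + 17·1.04/1.9²) / 4.7749 = 0.9637.
Interval: 0.9637 ± 1.645 × 0.4576 → [0.211, 1.716].

[0.211, 1.716]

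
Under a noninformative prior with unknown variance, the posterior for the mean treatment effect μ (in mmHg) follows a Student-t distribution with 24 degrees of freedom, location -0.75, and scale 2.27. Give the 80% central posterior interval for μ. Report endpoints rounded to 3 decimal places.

The t_24 distribution is symmetric; the 80% interval is -0.75 ± t·2.27 with t_{0.9,24} = 1.318.
Half-width: 1.318 × 2.27 = 2.991.
-0.75 − 2.991 = -3.741; -0.75 + 2.991 = 2.241.

[-3.741, 2.241]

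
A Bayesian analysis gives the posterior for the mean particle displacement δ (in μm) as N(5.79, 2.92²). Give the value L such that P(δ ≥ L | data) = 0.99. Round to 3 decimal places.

-1.003

Need L with P(δ ≥ L) = 0.99: L = 5.79 − z_{0.01}·2.92.
z = 2.326; L = 5.79 − 2.326 × 2.92 = -1.003.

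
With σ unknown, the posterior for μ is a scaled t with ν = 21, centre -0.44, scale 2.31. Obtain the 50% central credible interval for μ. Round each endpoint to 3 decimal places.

[-2.025, 1.145]

The t_21 distribution is symmetric; the 50% interval is -0.44 ± t·2.31 with t_{0.75,21} = 0.686.
Half-width: 0.686 × 2.31 = 1.585.
-0.44 − 1.585 = -2.025; -0.44 + 1.585 = 1.145.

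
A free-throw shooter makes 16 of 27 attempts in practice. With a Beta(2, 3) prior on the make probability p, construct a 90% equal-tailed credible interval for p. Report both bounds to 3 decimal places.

Posterior: Beta(2+16, 3+11) = Beta(18, 14).
Equal-tailed 90% interval: the 0.05 and 0.95 quantiles of Beta(18, 14).
Posterior mean ≈ 0.562, SD ≈ 0.086; a Normal approximation gives roughly [0.420, 0.705].
Exact: F⁻¹(0.05) = 0.418; F⁻¹(0.95) = 0.703.

[0.418, 0.703]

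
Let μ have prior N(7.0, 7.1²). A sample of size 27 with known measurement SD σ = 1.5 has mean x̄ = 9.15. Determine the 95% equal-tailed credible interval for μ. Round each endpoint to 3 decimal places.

Posterior precision = 1/7.1² + 27/1.5² = 0.0198 + 12.0000 = 12.0198, so posterior SD = 0.2884.
Posterior mean = (7.0/7.1² + 27·9.15/1.5²) / 12.0198 = 9.1465.
Interval: 9.1465 ± 1.960 × 0.2884 → [8.581, 9.712].

[8.581, 9.712]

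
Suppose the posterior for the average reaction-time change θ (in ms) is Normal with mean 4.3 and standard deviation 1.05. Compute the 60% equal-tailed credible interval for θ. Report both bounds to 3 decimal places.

The posterior is symmetric, so the 60% equal-tailed interval is θ = 4.3 ± z·1.05 with z = 0.842.
Half-width: 0.842 × 1.05 = 0.884.
4.3 − 0.884 = 3.416; 4.3 + 0.884 = 5.184.

[3.416, 5.184]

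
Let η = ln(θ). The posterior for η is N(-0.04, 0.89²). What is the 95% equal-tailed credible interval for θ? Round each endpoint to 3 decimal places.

[0.168, 5.498]

On the log scale the 95% interval is -0.04 ± 1.960 × 0.89 = [-1.7844, 1.7044].
Exponentiate: [e^-1.7844, e^1.7044] = [0.168, 5.498].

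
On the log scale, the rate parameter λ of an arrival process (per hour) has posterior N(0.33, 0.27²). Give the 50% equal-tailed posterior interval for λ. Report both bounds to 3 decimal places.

[1.159, 1.669]

On the log scale the 50% interval is 0.33 ± 0.674 × 0.27 = [0.1479, 0.5121].
Exponentiate: [e^0.1479, e^0.5121] = [1.159, 1.669].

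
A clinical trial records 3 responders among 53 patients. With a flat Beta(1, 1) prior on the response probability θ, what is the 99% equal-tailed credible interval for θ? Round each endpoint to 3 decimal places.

[0.013, 0.189]

Posterior: Beta(1+3, 1+50) = Beta(4, 51).
Equal-tailed 99% interval: the 0.005 and 0.995 quantiles of Beta(4, 51).
Posterior mean ≈ 0.073, SD ≈ 0.035; a Normal approximation gives roughly [-0.017, 0.162].
Exact: F⁻¹(0.005) = 0.013; F⁻¹(0.995) = 0.189.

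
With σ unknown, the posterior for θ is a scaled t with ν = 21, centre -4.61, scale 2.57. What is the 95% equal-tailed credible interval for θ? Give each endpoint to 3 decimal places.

The t_21 distribution is symmetric; the 95% interval is -4.61 ± t·2.57 with t_{0.975,21} = 2.080.
Half-width: 2.080 × 2.57 = 5.345.
-4.61 − 5.345 = -9.955; -4.61 + 5.345 = 0.735.

[-9.955, 0.735]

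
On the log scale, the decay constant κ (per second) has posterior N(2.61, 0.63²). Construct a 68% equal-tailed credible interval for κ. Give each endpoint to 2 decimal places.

On the log scale the 68% interval is 2.61 ± 0.994 × 0.63 = [1.9835, 3.2365].
Exponentiate: [e^1.9835, e^3.2365] = [7.27, 25.44].

[7.27, 25.44]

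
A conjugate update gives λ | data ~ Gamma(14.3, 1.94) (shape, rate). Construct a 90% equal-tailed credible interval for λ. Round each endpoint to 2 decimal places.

[4.48, 10.84]

Posterior: Gamma(shape 14.3, rate 1.94).
Equal-tailed 90% interval: Gamma(14.3, 1.94) quantiles at 0.05 and 0.95.
Posterior mean ≈ 7.37, SD ≈ 1.95; a Normal approximation gives roughly [4.16, 10.58].
Exact: lower = 4.48; upper = 10.84.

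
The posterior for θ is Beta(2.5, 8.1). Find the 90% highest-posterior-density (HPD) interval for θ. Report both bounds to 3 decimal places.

[0.037, 0.424]

The posterior is unimodal and skewed, so the HPD interval has equal density at both endpoints and is the shortest 90% interval.
Solving f(0.037) = f(0.424) with F(0.424) − F(0.037) = 0.90 gives [0.037, 0.424].
For comparison, the equal-tailed interval is [0.063, 0.467]; the HPD is narrower and shifted toward the mode.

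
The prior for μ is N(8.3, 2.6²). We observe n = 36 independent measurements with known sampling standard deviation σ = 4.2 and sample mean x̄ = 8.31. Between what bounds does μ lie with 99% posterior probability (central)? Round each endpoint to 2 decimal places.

Posterior precision = 1/2.6² + 36/4.2² = 0.1479 + 2.0408 = 2.1887, so posterior SD = 0.6759.
Posterior mean = (8.3/2.6² + 36·8.31/4.2²) / 2.1887 = 8.3093.
Interval: 8.3093 ± 2.576 × 0.6759 → [6.57, 10.05].

[6.57, 10.05]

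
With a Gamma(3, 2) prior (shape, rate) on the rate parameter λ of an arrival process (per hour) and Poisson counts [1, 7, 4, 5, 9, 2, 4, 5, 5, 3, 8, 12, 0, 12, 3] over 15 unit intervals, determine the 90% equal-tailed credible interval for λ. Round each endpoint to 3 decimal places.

[4.036, 5.796]

Posterior: Gamma(3+80, 2+15) = Gamma(83, 17) (shape, rate).
Equal-tailed 90% interval: Gamma(83, 17) quantiles at 0.05 and 0.95.
Posterior mean ≈ 4.882, SD ≈ 0.536; a Normal approximation gives roughly [4.001, 5.764].
Exact: lower = 4.036; upper = 5.796.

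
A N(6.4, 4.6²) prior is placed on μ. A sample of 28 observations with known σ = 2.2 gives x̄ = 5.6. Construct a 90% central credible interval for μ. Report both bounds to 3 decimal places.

Posterior precision = 1/4.6² + 28/2.2² = 0.0473 + 5.7851 = 5.8324, so posterior SD = 0.4141.
Posterior mean = (6.4/4.6² + 28·5.6/2.2²) / 5.8324 = 5.6065.
Interval: 5.6065 ± 1.645 × 0.4141 → [4.925, 6.288].

[4.925, 6.288]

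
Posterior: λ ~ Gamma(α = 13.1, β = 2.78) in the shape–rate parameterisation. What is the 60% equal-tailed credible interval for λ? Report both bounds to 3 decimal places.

Posterior: Gamma(shape 13.1, rate 2.78).
Equal-tailed 60% interval: Gamma(13.1, 2.78) quantiles at 0.2 and 0.8.
Posterior mean ≈ 4.712, SD ≈ 1.302; a Normal approximation gives roughly [3.616, 5.808].
Exact: lower = 3.597; upper = 5.759.

[3.597, 5.759]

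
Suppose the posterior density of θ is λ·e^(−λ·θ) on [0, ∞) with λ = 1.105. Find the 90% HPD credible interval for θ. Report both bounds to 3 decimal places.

[0.000, 2.084]

The exponential density is strictly decreasing on [0, ∞), so the HPD interval is anchored at 0: [0, q] with P(θ ≤ q) = 0.90.
q = −ln(1 − 0.90) / 1.105 = 2.3026 / 1.105 = 2.084.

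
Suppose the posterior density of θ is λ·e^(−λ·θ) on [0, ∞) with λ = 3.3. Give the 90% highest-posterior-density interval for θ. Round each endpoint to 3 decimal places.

[0.000, 0.698]

The exponential density is strictly decreasing on [0, ∞), so the HPD interval is anchored at 0: [0, q] with P(θ ≤ q) = 0.90.
q = −ln(1 − 0.90) / 3.3 = 2.3026 / 3.3 = 0.698.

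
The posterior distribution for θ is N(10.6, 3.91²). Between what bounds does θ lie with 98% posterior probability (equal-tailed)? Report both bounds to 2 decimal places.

[1.50, 19.70]

The posterior is symmetric, so the 98% equal-tailed interval is θ = 10.6 ± z·3.91 with z = 2.326.
Half-width: 2.326 × 3.91 = 9.10.
10.6 − 9.10 = 1.50; 10.6 + 9.10 = 19.70.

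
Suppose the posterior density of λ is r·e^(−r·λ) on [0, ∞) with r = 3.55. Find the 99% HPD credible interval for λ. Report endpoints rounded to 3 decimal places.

[0.000, 1.297]

The exponential density is strictly decreasing on [0, ∞), so the HPD interval is anchored at 0: [0, q] with P(λ ≤ q) = 0.99.
q = −ln(1 − 0.99) / 3.55 = 4.6052 / 3.55 = 1.297.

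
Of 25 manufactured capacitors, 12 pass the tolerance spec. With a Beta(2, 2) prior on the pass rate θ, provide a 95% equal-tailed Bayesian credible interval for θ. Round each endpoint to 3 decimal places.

[0.306, 0.661]

Posterior: Beta(2+12, 2+13) = Beta(14, 15).
Equal-tailed 95% interval: the 0.025 and 0.975 quantiles of Beta(14, 15).
Posterior mean ≈ 0.483, SD ≈ 0.091; a Normal approximation gives roughly [0.304, 0.662].
Exact: F⁻¹(0.025) = 0.306; F⁻¹(0.975) = 0.661.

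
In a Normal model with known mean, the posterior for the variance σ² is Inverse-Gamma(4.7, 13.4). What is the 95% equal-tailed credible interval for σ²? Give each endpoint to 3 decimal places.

Inverse-Gamma(4.7, 13.4) quantiles: F⁻¹(0.025) and F⁻¹(0.975).
Equivalently, 1/σ² ~ Gamma(4.7, rate = 13.4); invert its 0.975 and 0.025 quantiles.
Posterior mean ≈ 3.622, SD ≈ 2.204; a Normal approximation gives roughly [-0.698, 7.941].
Exact: lower = 1.367; upper = 9.190.

[1.367, 9.190]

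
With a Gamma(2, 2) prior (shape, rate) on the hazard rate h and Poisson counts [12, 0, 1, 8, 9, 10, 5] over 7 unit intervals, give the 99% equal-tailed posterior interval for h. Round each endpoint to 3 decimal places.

Posterior: Gamma(2+45, 2+7) = Gamma(47, 9) (shape, rate).
Equal-tailed 99% interval: Gamma(47, 9) quantiles at 0.005 and 0.995.
Posterior mean ≈ 5.222, SD ≈ 0.762; a Normal approximation gives roughly [3.260, 7.184].
Exact: lower = 3.469; upper = 7.392.

[3.469, 7.392]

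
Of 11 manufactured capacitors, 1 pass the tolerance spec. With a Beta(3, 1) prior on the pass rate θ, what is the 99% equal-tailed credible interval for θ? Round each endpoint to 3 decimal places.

Posterior: Beta(3+1, 1+10) = Beta(4, 11).
Equal-tailed 99% interval: the 0.005 and 0.995 quantiles of Beta(4, 11).
Posterior mean ≈ 0.267, SD ≈ 0.111; a Normal approximation gives roughly [-0.018, 0.551].
Exact: F⁻¹(0.005) = 0.053; F⁻¹(0.995) = 0.589.

[0.053, 0.589]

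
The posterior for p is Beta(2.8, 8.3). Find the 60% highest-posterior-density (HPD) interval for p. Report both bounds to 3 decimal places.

[0.108, 0.315]

The posterior is unimodal and skewed, so the HPD interval has equal density at both endpoints and is the shortest 60% interval.
Solving f(0.108) = f(0.315) with F(0.315) − F(0.108) = 0.60 gives [0.108, 0.315].
For comparison, the equal-tailed interval is [0.141, 0.356]; the HPD is narrower and shifted toward the mode.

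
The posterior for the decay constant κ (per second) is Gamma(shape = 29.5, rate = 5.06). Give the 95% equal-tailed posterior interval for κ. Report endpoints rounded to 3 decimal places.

Posterior: Gamma(shape 29.5, rate 5.06).
Equal-tailed 95% interval: Gamma(29.5, 5.06) quantiles at 0.025 and 0.975.
Posterior mean ≈ 5.830, SD ≈ 1.073; a Normal approximation gives roughly [3.726, 7.934].
Exact: lower = 3.919; upper = 8.114.

[3.919, 8.114]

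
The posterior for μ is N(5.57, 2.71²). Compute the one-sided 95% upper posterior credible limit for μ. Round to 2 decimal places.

10.03

Need U with P(μ ≤ U) = 0.95: U = 5.57 + z_{0.05}·2.71.
z = 1.645; U = 5.57 + 1.645 × 2.71 = 10.03.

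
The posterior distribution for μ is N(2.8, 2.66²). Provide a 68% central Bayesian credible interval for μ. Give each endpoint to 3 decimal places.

[0.155, 5.445]

The posterior is symmetric, so the 68% equal-tailed interval is μ = 2.8 ± z·2.66 with z = 0.994.
Half-width: 0.994 × 2.66 = 2.645.
2.8 − 2.645 = 0.155; 2.8 + 2.645 = 5.445.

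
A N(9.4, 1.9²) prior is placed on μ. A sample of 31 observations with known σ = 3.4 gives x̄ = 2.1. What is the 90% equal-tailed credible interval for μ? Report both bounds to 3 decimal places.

Posterior precision = 1/1.9² + 31/3.4² = 0.2770 + 2.6817 = 2.9587, so posterior SD = 0.5814.
Posterior mean = (9.4/1.9² + 31·2.1/3.4²) / 2.9587 = 2.7835.
Interval: 2.7835 ± 1.645 × 0.5814 → [1.827, 3.740].

[1.827, 3.740]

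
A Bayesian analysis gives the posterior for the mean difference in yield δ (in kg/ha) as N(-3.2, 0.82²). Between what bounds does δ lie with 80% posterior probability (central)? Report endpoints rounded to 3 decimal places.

[-4.251, -2.149]

The posterior is symmetric, so the 80% equal-tailed interval is δ = -3.2 ± z·0.82 with z = 1.282.
Half-width: 1.282 × 0.82 = 1.051.
-3.2 − 1.051 = -4.251; -3.2 + 1.051 = -2.149.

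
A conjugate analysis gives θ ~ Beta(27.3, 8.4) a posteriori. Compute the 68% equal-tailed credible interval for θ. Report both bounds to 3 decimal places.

[0.695, 0.835]

Posterior: Beta(27.3, 8.4).
Equal-tailed 68% interval: the 0.16 and 0.84 quantiles of Beta(27.3, 8.4).
Posterior mean ≈ 0.765, SD ≈ 0.070; a Normal approximation gives roughly [0.695, 0.834].
Exact: F⁻¹(0.16) = 0.695; F⁻¹(0.84) = 0.835.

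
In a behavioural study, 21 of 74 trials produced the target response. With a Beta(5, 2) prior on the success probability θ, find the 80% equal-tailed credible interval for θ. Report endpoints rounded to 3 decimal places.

[0.256, 0.388]

Posterior: Beta(5+21, 2+53) = Beta(26, 55).
Equal-tailed 80% interval: the 0.1 and 0.9 quantiles of Beta(26, 55).
Posterior mean ≈ 0.321, SD ≈ 0.052; a Normal approximation gives roughly [0.255, 0.387].
Exact: F⁻¹(0.1) = 0.256; F⁻¹(0.9) = 0.388.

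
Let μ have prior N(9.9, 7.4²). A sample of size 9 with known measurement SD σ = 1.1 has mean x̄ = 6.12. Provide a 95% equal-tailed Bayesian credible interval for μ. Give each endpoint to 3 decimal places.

[5.411, 6.847]

Posterior precision = 1/7.4² + 9/1.1² = 0.0183 + 7.4380 = 7.4563, so posterior SD = 0.3662.
Posterior mean = (9.9/7.4² + 9·6.12/1.1²) / 7.4563 = 6.1293.
Interval: 6.1293 ± 1.960 × 0.3662 → [5.411, 6.847].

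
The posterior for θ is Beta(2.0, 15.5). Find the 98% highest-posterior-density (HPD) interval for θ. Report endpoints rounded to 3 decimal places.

The posterior is unimodal and skewed, so the HPD interval has equal density at both endpoints and is the shortest 98% interval.
Solving f(0.002) = f(0.307) with F(0.307) − F(0.002) = 0.98 gives [0.002, 0.307].
For comparison, the equal-tailed interval is [0.009, 0.340]; the HPD is narrower and shifted toward the mode.

[0.002, 0.307]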